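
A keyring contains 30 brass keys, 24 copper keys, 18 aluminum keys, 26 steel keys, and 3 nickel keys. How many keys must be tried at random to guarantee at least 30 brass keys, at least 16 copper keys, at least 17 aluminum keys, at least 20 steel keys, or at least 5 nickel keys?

The worst case stops just short of every target: 29 brass, 15 copper, 16 aluminum, 19 steel, all 3 nickel — 29 + 15 + 16 + 19 + 3 = 82 keys.
One more key must push some type to its target, so 82 + 1 = 83.

83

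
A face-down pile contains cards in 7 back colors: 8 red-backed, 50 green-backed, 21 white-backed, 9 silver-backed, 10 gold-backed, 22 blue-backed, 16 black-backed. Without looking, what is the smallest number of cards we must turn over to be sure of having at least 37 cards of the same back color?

Treat the 7 back colors as pigeonholes.
In the worst case we take at most 36 of each back color, but all 8 red-backed, all 21 white-backed, all 9 silver-backed, all 10 gold-backed, all 22 blue-backed, and all 16 black-backed (fewer than 36), giving 8 + 36 + 21 + 9 + 10 + 22 + 16 = 122.
One more card then forces some back color to 37, so 122 + 1 = 123.

123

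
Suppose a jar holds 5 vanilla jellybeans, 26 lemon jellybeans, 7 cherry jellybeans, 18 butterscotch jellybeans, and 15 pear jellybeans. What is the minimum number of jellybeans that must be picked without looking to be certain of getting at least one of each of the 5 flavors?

67

The hardest flavor to obtain is vanilla: we could draw every other jellybean first — 71 − 5 = 66 jellybeans — without a single vanilla one.
The next draw must be vanilla, so 66 + 1 = 67.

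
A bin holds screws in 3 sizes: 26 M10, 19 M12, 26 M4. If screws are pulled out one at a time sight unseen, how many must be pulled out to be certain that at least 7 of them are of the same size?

Treat the 3 sizes as pigeonholes.
The worst case takes 6 screws of each size without reaching 7 of any: 3 × 6 = 18.
The next screw must bring some size to 7, so 18 + 1 = 19.

19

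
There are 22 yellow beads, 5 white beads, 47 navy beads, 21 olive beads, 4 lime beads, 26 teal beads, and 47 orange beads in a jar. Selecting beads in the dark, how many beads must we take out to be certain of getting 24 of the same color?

Treat the 7 colors as pigeonholes.
In the worst case we take at most 23 of each color, but all 22 yellow, all 5 white, all 21 olive, and all 4 lime (fewer than 23), giving 22 + 5 + 23 + 21 + 4 + 23 + 23 = 121.
One more bead then forces some color to 24, so 121 + 1 = 122.

122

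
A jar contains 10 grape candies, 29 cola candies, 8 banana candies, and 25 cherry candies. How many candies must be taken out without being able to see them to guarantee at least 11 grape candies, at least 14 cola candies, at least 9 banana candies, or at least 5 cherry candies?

36

The worst case stops just short of every target: 10 grape, 13 cola, 8 banana, 4 cherry — 10 + 13 + 8 + 4 = 35 candies.
One more candy must push some flavor to its target, so 35 + 1 = 36.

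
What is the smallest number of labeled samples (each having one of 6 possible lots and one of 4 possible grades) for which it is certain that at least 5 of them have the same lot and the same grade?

There are 6 × 4 = 24 (lot, grade) combinations acting as pigeonholes.
With 24 × 4 = 96 labeled samples we could place exactly 4 in each, with no (lot, grade) pair reaching 5.
One more forces some (lot, grade) pair to hold 5, so 96 + 1 = 97.

97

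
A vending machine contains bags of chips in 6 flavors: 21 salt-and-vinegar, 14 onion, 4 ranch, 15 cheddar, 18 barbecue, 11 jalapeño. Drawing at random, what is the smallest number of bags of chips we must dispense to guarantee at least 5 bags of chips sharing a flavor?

The worst case takes 4 bags of chips of each flavor without reaching 5 of any: 6 × 4 = 24.
The next bag of chips must bring some flavor to 5, so 24 + 1 = 25.

25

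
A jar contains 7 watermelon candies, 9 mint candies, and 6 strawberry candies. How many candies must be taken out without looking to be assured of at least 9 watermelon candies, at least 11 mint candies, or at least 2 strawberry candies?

18

The worst case stops just short of every target: all 7 watermelon, all 9 mint, 1 strawberry — 7 + 9 + 1 = 17 candies.
One more candy must push some flavor to its target, so 17 + 1 = 18.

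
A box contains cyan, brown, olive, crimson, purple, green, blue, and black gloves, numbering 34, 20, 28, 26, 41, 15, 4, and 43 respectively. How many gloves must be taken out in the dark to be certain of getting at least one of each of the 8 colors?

The hardest color to obtain is blue: we could draw every other glove first — 211 − 4 = 207 gloves — without a single blue one.
The next draw must be blue, so 207 + 1 = 208.

208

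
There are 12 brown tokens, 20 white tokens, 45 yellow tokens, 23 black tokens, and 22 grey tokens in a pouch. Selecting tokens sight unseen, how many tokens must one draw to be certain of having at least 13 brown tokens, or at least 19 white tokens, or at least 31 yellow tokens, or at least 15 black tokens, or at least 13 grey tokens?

87

The worst case stops just short of every target: 12 brown, 18 white, 30 yellow, 14 black, 12 grey — 12 + 18 + 30 + 14 + 12 = 86 tokens.
One more token must push some color to its target, so 86 + 1 = 87.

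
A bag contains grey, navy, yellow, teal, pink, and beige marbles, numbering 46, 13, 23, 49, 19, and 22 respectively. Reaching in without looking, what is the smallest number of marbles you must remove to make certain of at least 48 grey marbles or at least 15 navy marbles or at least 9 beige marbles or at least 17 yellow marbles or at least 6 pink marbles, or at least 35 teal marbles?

123

Each of the 6 colors has its own threshold; avoid all of them simultaneously.
The worst case stops just short of every target: all 46 grey, all 13 navy, 16 yellow, 34 teal, 5 pink, 8 beige — 46 + 13 + 16 + 34 + 5 + 8 = 122 marbles.
One more marble must push some color to its target, so 122 + 1 = 123.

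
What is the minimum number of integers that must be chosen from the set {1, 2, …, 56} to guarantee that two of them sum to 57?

Partition {1, …, 56} into 28 pairs: {1,56}, {2,55}, …, {28,29}.
Choosing 28 integers — say the integers 1 through 28 — takes one from each pair and avoids the property.
Choosing 29 forces two into the same pair by pigeonhole, and those sum to 57. So 29.

29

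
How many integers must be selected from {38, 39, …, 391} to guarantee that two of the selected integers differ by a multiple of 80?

Group the integers by remainder mod 80; there are 80 residue classes, each nonempty in this range.
Choosing one from each class (80 integers) avoids any shared remainder.
One more choice must repeat a class, so two differ by a multiple of 80. Hence 80 + 1 = 81.

81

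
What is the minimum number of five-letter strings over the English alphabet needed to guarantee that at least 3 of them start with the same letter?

There are 26 possible first letters acting as pigeonholes.
With 26 × 2 = 52 five-letter strings over the English alphabet we could place exactly 2 in each, with no class reaching 3.
One more forces some class to hold 3, so 52 + 1 = 53.

53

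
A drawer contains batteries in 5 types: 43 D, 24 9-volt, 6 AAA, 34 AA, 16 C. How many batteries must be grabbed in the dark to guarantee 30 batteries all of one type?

105

Treat the 5 types as pigeonholes.
In the worst case we take at most 29 of each type, but all 24 9-volt, all 6 AAA, and all 16 C (fewer than 29), giving 29 + 24 + 6 + 29 + 16 = 104.
One more battery then forces some type to 30, so 104 + 1 = 105.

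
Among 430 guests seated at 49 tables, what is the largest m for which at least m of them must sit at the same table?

9

The 430 guests fall into 49 tables.
If each of the 49 tables held at most 8, the total would be at most 49 × 8 = 392 < 430, a contradiction.
So at least one holds ⌈430/49⌉ = 9.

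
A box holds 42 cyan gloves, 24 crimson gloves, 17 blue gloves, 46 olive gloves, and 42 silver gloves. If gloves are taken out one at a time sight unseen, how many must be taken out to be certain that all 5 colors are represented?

The hardest color to obtain is blue: we could draw every other glove first — 171 − 17 = 154 gloves — without a single blue one.
The next draw must be blue, so 154 + 1 = 155.

155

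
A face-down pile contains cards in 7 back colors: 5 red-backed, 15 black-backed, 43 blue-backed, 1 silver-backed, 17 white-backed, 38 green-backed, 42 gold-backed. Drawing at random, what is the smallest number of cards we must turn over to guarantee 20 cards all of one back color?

In the worst case we take at most 19 of each back color, but all 5 red-backed, all 15 black-backed, all 1 silver-backed, and all 17 white-backed (fewer than 19), giving 5 + 15 + 19 + 1 + 17 + 19 + 19 = 95.
One more card then forces some back color to 20, so 95 + 1 = 96.

96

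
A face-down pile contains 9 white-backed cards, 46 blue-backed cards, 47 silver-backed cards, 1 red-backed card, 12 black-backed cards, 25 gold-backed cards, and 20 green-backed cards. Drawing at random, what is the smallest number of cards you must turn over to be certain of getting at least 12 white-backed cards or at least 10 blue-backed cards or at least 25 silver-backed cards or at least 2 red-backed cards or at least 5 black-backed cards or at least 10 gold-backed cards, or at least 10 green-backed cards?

Each of the 7 back colors has its own threshold; avoid all of them simultaneously.
The worst case stops just short of every target: all 9 white-backed, 9 blue-backed, 24 silver-backed, 1 red-backed, 4 black-backed, 9 gold-backed, 9 green-backed — 9 + 9 + 24 + 1 + 4 + 9 + 9 = 65 cards.
One more card must push some back color to its target, so 65 + 1 = 66.

66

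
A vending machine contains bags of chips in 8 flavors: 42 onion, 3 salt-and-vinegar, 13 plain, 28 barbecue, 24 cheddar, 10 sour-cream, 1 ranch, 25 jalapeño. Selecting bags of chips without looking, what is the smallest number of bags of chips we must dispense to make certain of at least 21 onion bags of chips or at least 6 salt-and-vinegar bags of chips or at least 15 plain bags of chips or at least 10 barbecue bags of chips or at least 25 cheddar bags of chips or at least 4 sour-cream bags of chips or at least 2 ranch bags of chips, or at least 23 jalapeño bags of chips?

The worst case stops just short of every target: 20 onion, all 3 salt-and-vinegar, all 13 plain, 9 barbecue, 24 cheddar, 3 sour-cream, 1 ranch, 22 jalapeño — 20 + 3 + 13 + 9 + 24 + 3 + 1 + 22 = 95 bags of chips.
One more bag of chips must push some flavor to its target, so 95 + 1 = 96.

96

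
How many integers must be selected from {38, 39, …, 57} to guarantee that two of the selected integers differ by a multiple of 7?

8

Group the integers by remainder mod 7; there are 7 residue classes, each nonempty in this range.
Choosing one from each class (7 integers) avoids any shared remainder.
One more choice must repeat a class, so two differ by a multiple of 7. Hence 7 + 1 = 8.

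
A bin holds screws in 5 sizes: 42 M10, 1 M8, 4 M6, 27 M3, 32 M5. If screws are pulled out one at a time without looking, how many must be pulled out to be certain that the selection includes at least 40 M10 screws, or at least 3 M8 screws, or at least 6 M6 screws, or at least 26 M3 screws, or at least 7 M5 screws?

76

The worst case stops just short of every target: 39 M10, all 1 M8, all 4 M6, 25 M3, 6 M5 — 39 + 1 + 4 + 25 + 6 = 75 screws.
One more screw must push some size to its target, so 75 + 1 = 76.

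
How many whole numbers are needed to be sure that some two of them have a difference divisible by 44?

Use the pigeonhole principle on residue classes: two integers differ by a multiple of 44 exactly when they share a remainder mod 44.
There are 44 residue classes mod 44, so 44 integers can all lie in distinct classes.
One more integer must repeat a residue, giving a difference divisible by 44. So n = 44 + 1 = 45.

45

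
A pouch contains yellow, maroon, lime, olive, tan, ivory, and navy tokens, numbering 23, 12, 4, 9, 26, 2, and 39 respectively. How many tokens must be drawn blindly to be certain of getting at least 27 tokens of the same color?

In the worst case we take at most 26 of each color, but all 23 yellow, all 12 maroon, all 4 lime, all 9 olive, and all 2 ivory (fewer than 26), giving 23 + 12 + 4 + 9 + 26 + 2 + 26 = 102.
One more token then forces some color to 27, so 102 + 1 = 103.

103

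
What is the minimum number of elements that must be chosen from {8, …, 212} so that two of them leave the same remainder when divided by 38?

39

Use the pigeonhole principle on residue classes: group the integers by remainder mod 38; there are 38 residue classes, each nonempty in this range.
Choosing one from each class (38 integers) avoids any shared remainder.
One more choice must repeat a class, so two differ by a multiple of 38. Hence 38 + 1 = 39.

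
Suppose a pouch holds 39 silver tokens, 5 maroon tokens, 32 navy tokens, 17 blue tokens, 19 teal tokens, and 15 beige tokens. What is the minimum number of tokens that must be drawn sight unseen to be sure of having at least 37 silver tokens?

125

To avoid silver tokens as long as possible, exhaust the other 5 colors first.
The worst case draws every non-silver token first: 5 + 32 + 17 + 19 + 15 = 88.
The next 37 draws are then forced to be silver, giving 88 + 37 = 125.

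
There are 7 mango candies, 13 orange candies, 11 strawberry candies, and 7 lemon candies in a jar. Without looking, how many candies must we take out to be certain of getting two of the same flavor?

5

Treat the 4 flavors as pigeonholes.
The worst case takes 1 candy of each flavor without reaching 2 of any: 4 × 1 = 4.
The next candy must bring some flavor to 2, so 4 + 1 = 5.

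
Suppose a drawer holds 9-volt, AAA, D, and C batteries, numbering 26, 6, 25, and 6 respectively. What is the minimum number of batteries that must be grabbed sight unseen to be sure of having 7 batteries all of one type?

The worst case takes 6 batteries of each type without reaching 7 of any: 4 × 6 = 24.
The next battery must bring some type to 7, so 24 + 1 = 25.

25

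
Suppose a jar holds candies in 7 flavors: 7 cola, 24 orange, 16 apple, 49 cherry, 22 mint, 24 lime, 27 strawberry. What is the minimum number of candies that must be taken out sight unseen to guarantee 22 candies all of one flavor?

129

Treat the 7 flavors as pigeonholes.
In the worst case we take at most 21 of each flavor, but all 7 cola and all 16 apple (fewer than 21), giving 7 + 21 + 16 + 21 + 21 + 21 + 21 = 128.
One more candy then forces some flavor to 22, so 128 + 1 = 129.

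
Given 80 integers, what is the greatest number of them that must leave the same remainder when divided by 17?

If each of the 17 residue classes modulo 17 held at most 4, the total would be at most 17 × 4 = 68 < 80, a contradiction.
So at least one holds ⌈80/17⌉ = 5.

5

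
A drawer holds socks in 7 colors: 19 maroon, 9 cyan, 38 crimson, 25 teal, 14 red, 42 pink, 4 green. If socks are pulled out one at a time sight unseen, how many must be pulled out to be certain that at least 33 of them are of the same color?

136

In the worst case we take at most 32 of each color, but all 19 maroon, all 9 cyan, all 25 teal, all 14 red, and all 4 green (fewer than 32), giving 19 + 9 + 32 + 25 + 14 + 32 + 4 = 135.
One more sock then forces some color to 33, so 135 + 1 = 136.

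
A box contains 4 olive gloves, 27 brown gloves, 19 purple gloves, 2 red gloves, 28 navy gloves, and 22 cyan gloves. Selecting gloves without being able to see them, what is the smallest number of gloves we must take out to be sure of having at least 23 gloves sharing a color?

Treat the 6 colors as pigeonholes.
In the worst case we take at most 22 of each color, but all 4 olive, all 19 purple, and all 2 red (fewer than 22), giving 4 + 22 + 19 + 2 + 22 + 22 = 91.
One more glove then forces some color to 23, so 91 + 1 = 92.

92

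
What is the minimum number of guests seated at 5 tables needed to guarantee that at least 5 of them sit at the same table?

There are 5 tables acting as pigeonholes.
With 5 × 4 = 20 guests we could place exactly 4 in each, with no class reaching 5.
One more forces some class to hold 5, so 20 + 1 = 21.

21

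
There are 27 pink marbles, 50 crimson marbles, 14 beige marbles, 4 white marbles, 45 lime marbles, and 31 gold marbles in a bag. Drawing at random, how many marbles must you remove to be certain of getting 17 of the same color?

Treat the 6 colors as pigeonholes.
In the worst case we take at most 16 of each color, but all 14 beige and all 4 white (fewer than 16), giving 16 + 16 + 14 + 4 + 16 + 16 = 82.
One more marble then forces some color to 17, so 82 + 1 = 83.

83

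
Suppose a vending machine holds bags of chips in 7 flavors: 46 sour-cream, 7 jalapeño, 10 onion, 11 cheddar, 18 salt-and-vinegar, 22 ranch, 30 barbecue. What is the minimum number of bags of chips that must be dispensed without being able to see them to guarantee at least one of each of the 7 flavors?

The hardest flavor to obtain is jalapeño: we could draw every other bag of chips first — 144 − 7 = 137 bags of chips — without a single jalapeño one.
The next draw must be jalapeño, so 137 + 1 = 138.

138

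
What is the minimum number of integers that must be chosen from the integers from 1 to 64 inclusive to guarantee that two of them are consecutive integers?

Partition {1, …, 64} into 32 pairs: {1,2}, {3,4}, …, {63,64}.
Choosing 32 integers — say the 32 even numbers 2, 4, …, 64 — takes one from each pair and avoids the property.
Choosing 33 forces two into the same pair by pigeonhole, and those are consecutive. So 33.

33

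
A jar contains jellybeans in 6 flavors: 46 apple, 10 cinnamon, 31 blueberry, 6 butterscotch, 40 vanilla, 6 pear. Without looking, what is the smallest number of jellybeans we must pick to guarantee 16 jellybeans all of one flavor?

Treat the 6 flavors as pigeonholes.
In the worst case we take at most 15 of each flavor, but all 10 cinnamon, all 6 butterscotch, and all 6 pear (fewer than 15), giving 15 + 10 + 15 + 6 + 15 + 6 = 67.
One more jellybean then forces some flavor to 16, so 67 + 1 = 68.

68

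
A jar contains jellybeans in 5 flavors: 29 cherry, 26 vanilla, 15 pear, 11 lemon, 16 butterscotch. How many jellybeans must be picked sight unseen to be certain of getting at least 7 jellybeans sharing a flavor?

The worst case takes 6 jellybeans of each flavor without reaching 7 of any: 5 × 6 = 30.
The next jellybean must bring some flavor to 7, so 30 + 1 = 31.

31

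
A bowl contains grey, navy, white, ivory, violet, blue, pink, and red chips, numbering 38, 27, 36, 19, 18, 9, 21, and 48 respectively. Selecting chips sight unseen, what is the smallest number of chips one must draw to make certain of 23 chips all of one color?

156

In the worst case we take at most 22 of each color, but all 19 ivory, all 18 violet, all 9 blue, and all 21 pink (fewer than 22), giving 22 + 22 + 22 + 19 + 18 + 9 + 21 + 22 = 155.
One more chip then forces some color to 23, so 155 + 1 = 156.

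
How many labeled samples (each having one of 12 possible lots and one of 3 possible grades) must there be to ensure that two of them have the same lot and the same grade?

There are 12 × 3 = 36 (lot, grade) combinations acting as pigeonholes.
With 36 labeled samples we could place one in each, avoiding any repeat.
One more forces some (lot, grade) pair to hold 2, so 36 + 1 = 37.

37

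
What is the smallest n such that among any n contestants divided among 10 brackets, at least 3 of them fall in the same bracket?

21

There are 10 brackets acting as pigeonholes.
With 10 × 2 = 20 contestants we could place exactly 2 in each, with no class reaching 3.
One more forces some class to hold 3, so 20 + 1 = 21.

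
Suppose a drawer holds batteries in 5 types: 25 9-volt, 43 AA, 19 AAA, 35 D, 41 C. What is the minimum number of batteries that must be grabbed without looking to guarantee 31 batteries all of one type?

135

In the worst case we take at most 30 of each type, but all 25 9-volt and all 19 AAA (fewer than 30), giving 25 + 30 + 19 + 30 + 30 = 134.
One more battery then forces some type to 31, so 134 + 1 = 135.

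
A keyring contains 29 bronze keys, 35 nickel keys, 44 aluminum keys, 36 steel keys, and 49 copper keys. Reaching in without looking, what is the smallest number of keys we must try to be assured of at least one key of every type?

The hardest type to obtain is bronze: we could draw every other key first — 193 − 29 = 164 keys — without a single bronze one.
The next draw must be bronze, so 164 + 1 = 165.

165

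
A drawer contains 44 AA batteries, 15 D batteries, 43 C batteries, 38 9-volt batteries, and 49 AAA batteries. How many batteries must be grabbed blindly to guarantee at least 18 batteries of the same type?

Treat the 5 types as pigeonholes.
In the worst case we take at most 17 of each type, but all 15 D (fewer than 17), giving 17 + 15 + 17 + 17 + 17 = 83.
One more battery then forces some type to 18, so 83 + 1 = 84.

84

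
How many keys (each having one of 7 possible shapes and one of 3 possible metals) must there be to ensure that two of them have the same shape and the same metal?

22

There are 7 × 3 = 21 (shape, metal) combinations acting as pigeonholes.
With 21 keys we could place one in each, avoiding any repeat.
One more forces some (shape, metal) pair to hold 2, so 21 + 1 = 22.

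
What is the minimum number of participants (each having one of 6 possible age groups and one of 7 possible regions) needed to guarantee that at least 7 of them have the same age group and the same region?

253

There are 6 × 7 = 42 (age group, region) combinations acting as pigeonholes.
With 42 × 6 = 252 participants we could place exactly 6 in each, with no (age group, region) pair reaching 7.
One more forces some (age group, region) pair to hold 7, so 252 + 1 = 253.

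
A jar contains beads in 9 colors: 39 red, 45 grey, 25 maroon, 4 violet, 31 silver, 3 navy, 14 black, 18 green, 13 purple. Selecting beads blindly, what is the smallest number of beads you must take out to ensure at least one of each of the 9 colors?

190

The hardest color to obtain is navy: we could draw every other bead first — 192 − 3 = 189 beads — without a single navy one.
The next draw must be navy, so 189 + 1 = 190.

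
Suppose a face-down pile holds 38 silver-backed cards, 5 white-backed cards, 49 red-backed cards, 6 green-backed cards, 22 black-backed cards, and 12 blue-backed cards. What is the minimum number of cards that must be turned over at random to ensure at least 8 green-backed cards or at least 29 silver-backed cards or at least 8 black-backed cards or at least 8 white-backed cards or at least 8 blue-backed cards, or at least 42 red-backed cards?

Each of the 6 back colors has its own threshold; avoid all of them simultaneously.
The worst case stops just short of every target: 28 silver-backed, all 5 white-backed, 41 red-backed, all 6 green-backed, 7 black-backed, 7 blue-backed — 28 + 5 + 41 + 6 + 7 + 7 = 94 cards.
One more card must push some back color to its target, so 94 + 1 = 95.

95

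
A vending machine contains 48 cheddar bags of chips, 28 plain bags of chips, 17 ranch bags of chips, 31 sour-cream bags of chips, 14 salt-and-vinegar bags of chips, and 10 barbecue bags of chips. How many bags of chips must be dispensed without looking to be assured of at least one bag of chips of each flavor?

139

The hardest flavor to obtain is barbecue: we could draw every other bag of chips first — 148 − 10 = 138 bags of chips — without a single barbecue one.
The next draw must be barbecue, so 138 + 1 = 139.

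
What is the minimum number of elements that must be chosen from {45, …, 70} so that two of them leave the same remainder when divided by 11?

Use the pigeonhole principle on residue classes: group the integers by remainder mod 11; there are 11 residue classes, each nonempty in this range.
Choosing one from each class (11 integers) avoids any shared remainder.
One more choice must repeat a class, so two differ by a multiple of 11. Hence 11 + 1 = 12.

12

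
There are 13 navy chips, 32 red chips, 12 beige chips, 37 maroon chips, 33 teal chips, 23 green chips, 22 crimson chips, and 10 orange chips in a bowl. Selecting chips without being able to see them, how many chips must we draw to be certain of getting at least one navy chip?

170

The worst case draws every non-navy chip first: 32 + 12 + 37 + 33 + 23 + 22 + 10 = 169.
The next draw is then forced to be navy, giving 169 + 1 = 170.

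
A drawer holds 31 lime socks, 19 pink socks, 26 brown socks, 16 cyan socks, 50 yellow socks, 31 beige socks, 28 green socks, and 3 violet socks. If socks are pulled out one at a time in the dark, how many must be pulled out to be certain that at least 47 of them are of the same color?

Treat the 8 colors as pigeonholes.
In the worst case we take at most 46 of each color, but all 31 lime, all 19 pink, all 26 brown, all 16 cyan, all 31 beige, all 28 green, and all 3 violet (fewer than 46), giving 31 + 19 + 26 + 16 + 46 + 31 + 28 + 3 = 200.
One more sock then forces some color to 47, so 200 + 1 = 201.

201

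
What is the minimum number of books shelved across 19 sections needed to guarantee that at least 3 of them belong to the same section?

39

There are 19 sections acting as pigeonholes.
With 19 × 2 = 38 books we could place exactly 2 in each, with no class reaching 3.
One more forces some class to hold 3, so 38 + 1 = 39.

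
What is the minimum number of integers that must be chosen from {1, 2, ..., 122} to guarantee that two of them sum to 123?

Partition {1, …, 122} into 61 pairs: {1,122}, {2,121}, …, {61,62}.
Choosing 61 integers — say the integers 1 through 61 — takes one from each pair and avoids the property.
Choosing 62 forces two into the same pair by pigeonhole, and those sum to 123. So 62.

62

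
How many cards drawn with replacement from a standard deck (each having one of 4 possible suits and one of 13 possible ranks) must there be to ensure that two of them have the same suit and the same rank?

53

There are 4 × 13 = 52 (suit, rank) combinations acting as pigeonholes.
With 52 cards drawn with replacement from a standard deck we could place one in each, avoiding any repeat.
One more forces some (suit, rank) pair to hold 2, so 52 + 1 = 53.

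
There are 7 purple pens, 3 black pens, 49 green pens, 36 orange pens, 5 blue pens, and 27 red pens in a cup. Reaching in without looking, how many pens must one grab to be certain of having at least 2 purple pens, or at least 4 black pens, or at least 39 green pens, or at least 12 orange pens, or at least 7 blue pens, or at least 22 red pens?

80

The worst case stops just short of every target: 1 purple, 3 black, 38 green, 11 orange, all 5 blue, 21 red — 1 + 3 + 38 + 11 + 5 + 21 = 79 pens.
One more pen must push some ink color to its target, so 79 + 1 = 80.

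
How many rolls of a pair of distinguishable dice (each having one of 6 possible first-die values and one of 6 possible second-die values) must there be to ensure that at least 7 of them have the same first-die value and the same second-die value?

There are 6 × 6 = 36 (first-die value, second-die value) combinations acting as pigeonholes.
With 36 × 6 = 216 rolls of a pair of distinguishable dice we could place exactly 6 in each, with no (first-die value, second-die value) pair reaching 7.
One more forces some (first-die value, second-die value) pair to hold 7, so 216 + 1 = 217.

217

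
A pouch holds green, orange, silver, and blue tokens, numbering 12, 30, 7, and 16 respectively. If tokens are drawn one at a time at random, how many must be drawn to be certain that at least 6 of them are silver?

64

To avoid silver tokens as long as possible, exhaust the other 3 colors first.
The worst case draws every non-silver token first: 12 + 30 + 16 = 58.
The next 6 draws are then forced to be silver, giving 58 + 6 = 64.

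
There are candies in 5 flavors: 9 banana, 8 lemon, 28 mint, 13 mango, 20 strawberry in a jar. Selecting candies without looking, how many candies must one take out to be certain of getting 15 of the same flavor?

59

In the worst case we take at most 14 of each flavor, but all 9 banana, all 8 lemon, and all 13 mango (fewer than 14), giving 9 + 8 + 14 + 13 + 14 = 58.
One more candy then forces some flavor to 15, so 58 + 1 = 59.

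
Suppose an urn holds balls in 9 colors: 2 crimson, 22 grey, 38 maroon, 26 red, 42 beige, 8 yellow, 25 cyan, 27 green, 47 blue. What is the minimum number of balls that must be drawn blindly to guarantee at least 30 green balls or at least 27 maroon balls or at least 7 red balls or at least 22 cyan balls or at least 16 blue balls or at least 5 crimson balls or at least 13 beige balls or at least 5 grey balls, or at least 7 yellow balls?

120

The worst case stops just short of every target: all 2 crimson, 4 grey, 26 maroon, 6 red, 12 beige, 6 yellow, 21 cyan, all 27 green, 15 blue — 2 + 4 + 26 + 6 + 12 + 6 + 21 + 27 + 15 = 119 balls.
One more ball must push some color to its target, so 119 + 1 = 120.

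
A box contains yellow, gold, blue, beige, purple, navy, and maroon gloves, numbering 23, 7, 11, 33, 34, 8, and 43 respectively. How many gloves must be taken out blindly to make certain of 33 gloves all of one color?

146

Treat the 7 colors as pigeonholes.
In the worst case we take at most 32 of each color, but all 23 yellow, all 7 gold, all 11 blue, and all 8 navy (fewer than 32), giving 23 + 7 + 11 + 32 + 32 + 8 + 32 = 145.
One more glove then forces some color to 33, so 145 + 1 = 146.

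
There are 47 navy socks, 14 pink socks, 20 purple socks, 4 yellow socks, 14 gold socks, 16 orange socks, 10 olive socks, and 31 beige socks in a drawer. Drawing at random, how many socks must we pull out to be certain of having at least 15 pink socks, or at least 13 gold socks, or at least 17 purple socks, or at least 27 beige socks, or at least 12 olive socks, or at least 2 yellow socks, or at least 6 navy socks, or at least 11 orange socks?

The worst case stops just short of every target: 5 navy, 14 pink, 16 purple, 1 yellow, 12 gold, 10 orange, all 10 olive, 26 beige — 5 + 14 + 16 + 1 + 12 + 10 + 10 + 26 = 94 socks.
One more sock must push some color to its target, so 94 + 1 = 95.

95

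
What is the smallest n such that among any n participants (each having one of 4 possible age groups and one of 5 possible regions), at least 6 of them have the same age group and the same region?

There are 4 × 5 = 20 (age group, region) combinations acting as pigeonholes.
With 20 × 5 = 100 participants we could place exactly 5 in each, with no (age group, region) pair reaching 6.
One more forces some (age group, region) pair to hold 6, so 100 + 1 = 101.

101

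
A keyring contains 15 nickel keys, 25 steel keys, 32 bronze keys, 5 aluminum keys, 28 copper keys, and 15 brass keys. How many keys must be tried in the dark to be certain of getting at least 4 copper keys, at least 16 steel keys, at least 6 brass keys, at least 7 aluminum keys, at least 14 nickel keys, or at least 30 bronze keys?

71

The worst case stops just short of every target: 13 nickel, 15 steel, 29 bronze, all 5 aluminum, 3 copper, 5 brass — 13 + 15 + 29 + 5 + 3 + 5 = 70 keys.
One more key must push some type to its target, so 70 + 1 = 71.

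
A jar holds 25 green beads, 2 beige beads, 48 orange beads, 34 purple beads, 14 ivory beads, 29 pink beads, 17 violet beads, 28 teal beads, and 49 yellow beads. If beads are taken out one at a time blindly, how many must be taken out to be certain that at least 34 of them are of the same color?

Treat the 9 colors as pigeonholes.
In the worst case we take at most 33 of each color, but all 25 green, all 2 beige, all 14 ivory, all 29 pink, all 17 violet, and all 28 teal (fewer than 33), giving 25 + 2 + 33 + 33 + 14 + 29 + 17 + 28 + 33 = 214.
One more bead then forces some color to 34, so 214 + 1 = 215.

215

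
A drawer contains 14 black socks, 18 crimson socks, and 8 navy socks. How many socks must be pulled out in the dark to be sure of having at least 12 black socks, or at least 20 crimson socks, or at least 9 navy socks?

The worst case stops just short of every target: 11 black, all 18 crimson, 8 navy — 11 + 18 + 8 = 37 socks.
One more sock must push some color to its target, so 37 + 1 = 38.

38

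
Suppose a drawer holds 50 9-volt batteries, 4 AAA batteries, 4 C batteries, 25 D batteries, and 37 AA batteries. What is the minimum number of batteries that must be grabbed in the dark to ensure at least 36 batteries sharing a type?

104

Treat the 5 types as pigeonholes.
In the worst case we take at most 35 of each type, but all 4 AAA, all 4 C, and all 25 D (fewer than 35), giving 35 + 4 + 4 + 25 + 35 = 103.
One more battery then forces some type to 36, so 103 + 1 = 104.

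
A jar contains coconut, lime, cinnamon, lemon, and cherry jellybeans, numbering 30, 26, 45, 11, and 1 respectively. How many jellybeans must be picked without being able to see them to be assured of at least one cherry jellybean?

The worst case draws every non-cherry jellybean first: 30 + 26 + 45 + 11 = 112.
The next draw is then forced to be cherry, giving 112 + 1 = 113.

113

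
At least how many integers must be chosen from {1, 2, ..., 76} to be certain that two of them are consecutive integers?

Partition {1, …, 76} into 38 pairs: {1,2}, {3,4}, …, {75,76}.
Choosing 38 integers — say the 38 even numbers 2, 4, …, 76 — takes one from each pair and avoids the property.
Choosing 39 forces two into the same pair by pigeonhole, and those are consecutive. So 39.

39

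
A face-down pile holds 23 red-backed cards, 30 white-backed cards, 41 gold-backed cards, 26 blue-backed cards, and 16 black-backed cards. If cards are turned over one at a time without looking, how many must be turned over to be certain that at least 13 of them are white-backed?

119

To avoid white-backed cards as long as possible, exhaust the other 4 back colors first.
The worst case draws every non-white-backed card first: 23 + 41 + 26 + 16 = 106.
The next 13 draws are then forced to be white-backed, giving 106 + 13 = 119.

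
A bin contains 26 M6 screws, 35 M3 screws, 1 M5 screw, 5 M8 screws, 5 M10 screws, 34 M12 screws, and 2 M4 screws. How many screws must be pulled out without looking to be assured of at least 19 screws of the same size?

In the worst case we take at most 18 of each size, but all 1 M5, all 5 M8, all 5 M10, and all 2 M4 (fewer than 18), giving 18 + 18 + 1 + 5 + 5 + 18 + 2 = 67.
One more screw then forces some size to 19, so 67 + 1 = 68.

68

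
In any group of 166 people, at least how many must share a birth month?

14

There are 12 months of the year, which serve as the pigeonholes.
If each of the 12 months of the year held at most 13, the total would be at most 12 × 13 = 156 < 166, a contradiction.
So at least one holds ⌈166/12⌉ = 14.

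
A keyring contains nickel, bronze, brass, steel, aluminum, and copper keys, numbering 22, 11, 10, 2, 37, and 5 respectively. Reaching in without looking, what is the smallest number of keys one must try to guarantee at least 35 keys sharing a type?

85

In the worst case we take at most 34 of each type, but all 22 nickel, all 11 bronze, all 10 brass, all 2 steel, and all 5 copper (fewer than 34), giving 22 + 11 + 10 + 2 + 34 + 5 = 84.
One more key then forces some type to 35, so 84 + 1 = 85.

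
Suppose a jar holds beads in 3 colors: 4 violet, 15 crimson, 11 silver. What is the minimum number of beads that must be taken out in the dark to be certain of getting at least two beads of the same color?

4

The worst case takes 1 bead of each color without reaching 2 of any: 3 × 1 = 3.
The next bead must bring some color to 2, so 3 + 1 = 4.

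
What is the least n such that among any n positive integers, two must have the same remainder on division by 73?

Use the pigeonhole principle on residue classes: two integers differ by a multiple of 73 exactly when they share a remainder mod 73.
There are 73 residue classes mod 73, so 73 integers can all lie in distinct classes.
One more integer must repeat a residue, giving a difference divisible by 73. So n = 73 + 1 = 74.

74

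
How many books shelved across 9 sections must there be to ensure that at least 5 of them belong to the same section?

37

There are 9 sections acting as pigeonholes.
With 9 × 4 = 36 books we could place exactly 4 in each, with no class reaching 5.
One more forces some class to hold 5, so 36 + 1 = 37.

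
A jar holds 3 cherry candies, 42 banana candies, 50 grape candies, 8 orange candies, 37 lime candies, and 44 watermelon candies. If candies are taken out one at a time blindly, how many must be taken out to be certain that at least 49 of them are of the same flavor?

183

In the worst case we take at most 48 of each flavor, but all 3 cherry, all 42 banana, all 8 orange, all 37 lime, and all 44 watermelon (fewer than 48), giving 3 + 42 + 48 + 8 + 37 + 44 = 182.
One more candy then forces some flavor to 49, so 182 + 1 = 183.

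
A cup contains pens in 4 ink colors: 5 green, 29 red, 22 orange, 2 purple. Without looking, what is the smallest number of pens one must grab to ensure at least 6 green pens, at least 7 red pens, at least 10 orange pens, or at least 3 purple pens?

23

Each of the 4 ink colors has its own threshold; avoid all of them simultaneously.
The worst case stops just short of every target: 5 green, 6 red, 9 orange, 2 purple — 5 + 6 + 9 + 2 = 22 pens.
One more pen must push some ink color to its target, so 22 + 1 = 23.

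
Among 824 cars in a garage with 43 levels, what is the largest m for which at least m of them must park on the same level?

20

If each of the 43 levels held at most 19, the total would be at most 43 × 19 = 817 < 824, a contradiction.
So at least one holds ⌈824/43⌉ = 20.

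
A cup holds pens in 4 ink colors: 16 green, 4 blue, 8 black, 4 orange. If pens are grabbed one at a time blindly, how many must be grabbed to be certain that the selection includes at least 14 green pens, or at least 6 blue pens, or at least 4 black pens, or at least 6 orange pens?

25

The worst case stops just short of every target: 13 green, all 4 blue, 3 black, all 4 orange — 13 + 4 + 3 + 4 = 24 pens.
One more pen must push some ink color to its target, so 24 + 1 = 25.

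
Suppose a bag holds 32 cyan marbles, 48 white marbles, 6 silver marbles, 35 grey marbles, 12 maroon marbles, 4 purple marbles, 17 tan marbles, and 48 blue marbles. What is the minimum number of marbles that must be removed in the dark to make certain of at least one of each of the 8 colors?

199

The hardest color to obtain is purple: we could draw every other marble first — 202 − 4 = 198 marbles — without a single purple one.
The next draw must be purple, so 198 + 1 = 199.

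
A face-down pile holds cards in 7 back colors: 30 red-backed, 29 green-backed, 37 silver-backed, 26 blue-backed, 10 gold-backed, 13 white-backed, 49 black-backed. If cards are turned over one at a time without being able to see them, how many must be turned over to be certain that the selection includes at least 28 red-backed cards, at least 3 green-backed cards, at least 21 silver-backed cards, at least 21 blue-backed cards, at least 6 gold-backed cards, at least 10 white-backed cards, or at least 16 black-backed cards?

The worst case stops just short of every target: 27 red-backed, 2 green-backed, 20 silver-backed, 20 blue-backed, 5 gold-backed, 9 white-backed, 15 black-backed — 27 + 2 + 20 + 20 + 5 + 9 + 15 = 98 cards.
One more card must push some back color to its target, so 98 + 1 = 99.

99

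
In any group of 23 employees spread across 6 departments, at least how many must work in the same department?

4

If each of the 6 departments held at most 3, the total would be at most 6 × 3 = 18 < 23, a contradiction.
So at least one holds ⌈23/6⌉ = 4.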